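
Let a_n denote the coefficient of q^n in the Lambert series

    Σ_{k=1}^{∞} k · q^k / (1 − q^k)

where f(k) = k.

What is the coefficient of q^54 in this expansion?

a_54 = 120

d|54:{1,2,3,6,9,18,27,54}  Σf=1+2+3+6+9+18+27+54=120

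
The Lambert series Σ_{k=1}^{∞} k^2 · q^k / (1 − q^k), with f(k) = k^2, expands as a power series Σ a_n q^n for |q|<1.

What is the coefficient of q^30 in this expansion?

q^30  k|30↦f(k): 30:900 15:225 10:100 6:36 5:25 3:9 2:4 1:1  a_30=1300

a_30 = 1300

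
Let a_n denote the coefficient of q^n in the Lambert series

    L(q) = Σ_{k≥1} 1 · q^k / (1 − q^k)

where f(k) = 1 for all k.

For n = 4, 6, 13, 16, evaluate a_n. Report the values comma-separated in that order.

n=4: 4·1 2·2 1·4  f→[1+1+1]=3
d|6:{1,2,3,6}  Σf=1+1+1+1=4
d|13:{13,1}  Σf=1+1=2
[q^16] f(1)=1,f(2)=1,f(4)=1,f(8)=1,f(16)=1 ⇒ 5

3, 4, 2, 5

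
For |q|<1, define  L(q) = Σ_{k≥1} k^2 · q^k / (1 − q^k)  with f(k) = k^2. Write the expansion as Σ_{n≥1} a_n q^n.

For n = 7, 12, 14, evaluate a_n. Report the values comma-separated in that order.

50, 210, 250

q^7  k|7↦f(k): 1:1 7:49  a_7=50
d|12:{12,6,4,3,2,1}  Σf=144+36+16+9+4+1=210
[q^14] f(1)=1,f(2)=4,f(7)=49,f(14)=196 ⇒ 250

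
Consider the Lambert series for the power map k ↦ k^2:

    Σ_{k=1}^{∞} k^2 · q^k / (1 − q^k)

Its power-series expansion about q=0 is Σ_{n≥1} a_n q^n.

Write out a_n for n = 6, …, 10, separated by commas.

d|6:{6,3,2,1}  Σf=36+9+4+1=50
q^7  k|7↦f(k): 1:1 7:49  a_7=50
d|8:{1,2,4,8}  Σf=1+4+16+64=85
q^9  k|9↦f(k): 9:81 3:9 1:1  a_9=91
[q^10] f(1)=1,f(2)=4,f(5)=25,f(10)=100 ⇒ 130

50, 50, 85, 91, 130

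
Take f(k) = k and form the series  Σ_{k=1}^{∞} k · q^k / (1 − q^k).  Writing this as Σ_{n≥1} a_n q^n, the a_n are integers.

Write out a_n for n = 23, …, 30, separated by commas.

q^23  k|23↦f(k): 1:1 23:23  a_23=24
n=24: 1·24 2·12 3·8 4·6 6·4 8·3 12·2 24·1  f→[1+2+3+4+6+8+12+24]=60
d|25:{1,5,25}  Σf=1+5+25=31
d|26:{1,2,13,26}  Σf=1+2+13+26=42
[q^27] f(1)=1,f(3)=3,f(9)=9,f(27)=27 ⇒ 40
d|28:{1,2,4,7,14,28}  Σf=1+2+4+7+14+28=56
q^29  k|29↦f(k): 29:29 1:1  a_29=30
n=30: 1·30 2·15 3·10 5·6 6·5 10·3 15·2 30·1  f→[1+2+3+5+6+10+15+30]=72

24, 60, 31, 42, 40, 56, 30, 72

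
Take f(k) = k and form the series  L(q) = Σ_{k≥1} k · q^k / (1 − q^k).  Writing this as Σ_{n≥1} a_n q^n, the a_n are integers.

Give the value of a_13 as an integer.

n=13: 1·13 13·1  f→[1+13]=14

a_13 = 14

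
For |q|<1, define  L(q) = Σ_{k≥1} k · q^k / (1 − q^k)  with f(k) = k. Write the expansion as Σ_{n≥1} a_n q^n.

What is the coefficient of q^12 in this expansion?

a_12 = 28

d|12:{12,6,4,3,2,1}  Σf=12+6+4+3+2+1=28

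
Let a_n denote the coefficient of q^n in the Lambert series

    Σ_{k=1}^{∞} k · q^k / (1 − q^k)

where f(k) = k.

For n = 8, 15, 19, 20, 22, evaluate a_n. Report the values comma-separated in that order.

15, 24, 20, 42, 36

d|8:{1,2,4,8}  Σf=1+2+4+8=15
n=15: 15·1 5·3 3·5 1·15  f→[15+5+3+1]=24
[q^19] f(19)=19,f(1)=1 ⇒ 20
q^20  k|20↦f(k): 1:1 2:2 4:4 5:5 10:10 20:20  a_20=42
n=22: 22·1 11·2 2·11 1·22  f→[22+11+2+1]=36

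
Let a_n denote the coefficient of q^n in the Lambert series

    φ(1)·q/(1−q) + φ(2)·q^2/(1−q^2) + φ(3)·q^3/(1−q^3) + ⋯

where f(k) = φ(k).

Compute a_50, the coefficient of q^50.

[q^50] φ(50)=20,φ(25)=20,φ(10)=4,φ(5)=4,φ(2)=1,φ(1)=1 ⇒ 50

a_50 = 50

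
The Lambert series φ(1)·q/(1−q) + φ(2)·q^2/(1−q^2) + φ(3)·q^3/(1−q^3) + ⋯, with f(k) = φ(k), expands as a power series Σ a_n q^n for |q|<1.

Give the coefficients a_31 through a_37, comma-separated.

d|31:{1,31}  Σφ=1+30=31
[q^32] φ(32)=16,φ(16)=8,φ(8)=4,φ(4)=2,φ(2)=1,φ(1)=1 ⇒ 32
[q^33] φ(33)=20,φ(11)=10,φ(3)=2,φ(1)=1 ⇒ 33
n=34: 34·1 17·2 2·17 1·34  φ→[16+16+1+1]=34
n=35: 1·35 5·7 7·5 35·1  φ→[1+4+6+24]=35
q^36  k|36↦φ(k): 1:1 2:1 3:2 4:2 6:2 9:6 12:4 18:6 36:12  a_36=36
q^37  k|37↦φ(k): 1:1 37:36  a_37=37

31, 32, 33, 34, 35, 36, 37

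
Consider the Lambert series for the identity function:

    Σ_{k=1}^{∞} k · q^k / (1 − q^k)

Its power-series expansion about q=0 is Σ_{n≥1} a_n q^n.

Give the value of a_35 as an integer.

q^35  k|35↦f(k): 35:35 7:7 5:5 1:1  a_35=48

a_35 = 48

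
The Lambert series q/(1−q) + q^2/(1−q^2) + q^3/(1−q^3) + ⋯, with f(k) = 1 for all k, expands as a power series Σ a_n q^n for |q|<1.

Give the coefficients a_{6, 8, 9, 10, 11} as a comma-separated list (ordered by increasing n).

n=6: 6·1 3·2 2·3 1·6  f→[1+1+1+1]=4
d|8:{1,2,4,8}  Σf=1+1+1+1=4
n=9: 9·1 3·3 1·9  f→[1+1+1]=3
[q^10] f(10)=1,f(5)=1,f(2)=1,f(1)=1 ⇒ 4
[q^11] f(11)=1,f(1)=1 ⇒ 2

4, 4, 3, 4, 2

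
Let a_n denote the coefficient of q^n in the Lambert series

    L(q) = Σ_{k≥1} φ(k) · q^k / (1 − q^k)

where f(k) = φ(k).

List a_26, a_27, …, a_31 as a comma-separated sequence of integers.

q^26  k|26↦φ(k): 1:1 2:1 13:12 26:12  a_26=26
d|27:{27,9,3,1}  Σφ=18+6+2+1=27
[q^28] φ(1)=1,φ(2)=1,φ(4)=2,φ(7)=6,φ(14)=6,φ(28)=12 ⇒ 28
[q^29] φ(29)=28,φ(1)=1 ⇒ 29
q^30  k|30↦φ(k): 30:8 15:8 10:4 6:2 5:4 3:2 2:1 1:1  a_30=30
d|31:{31,1}  Σφ=30+1=31

26, 27, 28, 29, 30, 31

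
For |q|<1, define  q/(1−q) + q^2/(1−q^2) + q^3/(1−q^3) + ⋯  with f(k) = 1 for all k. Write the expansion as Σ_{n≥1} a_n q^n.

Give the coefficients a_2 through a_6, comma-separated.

d|2:{1,2}  Σf=1+1=2
n=3: 3·1 1·3  f→[1+1]=2
n=4: 4·1 2·2 1·4  f→[1+1+1]=3
[q^5] f(1)=1,f(5)=1 ⇒ 2
[q^6] f(6)=1,f(3)=1,f(2)=1,f(1)=1 ⇒ 4

2, 2, 3, 2, 4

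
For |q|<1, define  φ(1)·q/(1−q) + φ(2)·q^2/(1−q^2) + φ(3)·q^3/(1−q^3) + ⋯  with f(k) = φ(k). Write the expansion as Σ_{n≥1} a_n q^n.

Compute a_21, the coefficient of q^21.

d|21:{1,3,7,21}  Σφ=1+2+6+12=21

a_21 = 21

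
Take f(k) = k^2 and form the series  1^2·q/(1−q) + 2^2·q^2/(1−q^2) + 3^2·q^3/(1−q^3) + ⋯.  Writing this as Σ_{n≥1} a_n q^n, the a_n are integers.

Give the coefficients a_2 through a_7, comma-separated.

q^2  k|2↦f(k): 1:1 2:4  a_2=5
d|3:{1,3}  Σf=1+9=10
d|4:{1,2,4}  Σf=1+4+16=21
[q^5] f(1)=1,f(5)=25 ⇒ 26
[q^6] f(1)=1,f(2)=4,f(3)=9,f(6)=36 ⇒ 50
d|7:{7,1}  Σf=49+1=50

5, 10, 21, 26, 50, 50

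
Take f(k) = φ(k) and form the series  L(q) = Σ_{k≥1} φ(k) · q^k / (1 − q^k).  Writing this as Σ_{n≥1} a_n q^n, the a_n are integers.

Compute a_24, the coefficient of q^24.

n=24: 1·24 2·12 3·8 4·6 6·4 8·3 12·2 24·1  φ→[1+1+2+2+2+4+4+8]=24

a_24 = 24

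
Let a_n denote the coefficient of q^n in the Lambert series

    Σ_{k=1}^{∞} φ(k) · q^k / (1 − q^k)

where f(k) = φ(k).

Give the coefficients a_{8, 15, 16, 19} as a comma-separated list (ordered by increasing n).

d|8:{1,2,4,8}  Σφ=1+1+2+4=8
d|15:{1,3,5,15}  Σφ=1+2+4+8=15
[q^16] φ(16)=8,φ(8)=4,φ(4)=2,φ(2)=1,φ(1)=1 ⇒ 16
[q^19] φ(1)=1,φ(19)=18 ⇒ 19

8, 15, 16, 19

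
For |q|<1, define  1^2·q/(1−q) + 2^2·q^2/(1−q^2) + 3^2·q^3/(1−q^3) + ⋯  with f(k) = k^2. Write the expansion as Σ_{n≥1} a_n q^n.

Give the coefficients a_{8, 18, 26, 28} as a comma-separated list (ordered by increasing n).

85, 455, 850, 1050

n=8: 1·8 2·4 4·2 8·1  f→[1+4+16+64]=85
[q^18] f(1)=1,f(2)=4,f(3)=9,f(6)=36,f(9)=81,f(18)=324 ⇒ 455
d|26:{1,2,13,26}  Σf=1+4+169+676=850
d|28:{28,14,7,4,2,1}  Σf=784+196+49+16+4+1=1050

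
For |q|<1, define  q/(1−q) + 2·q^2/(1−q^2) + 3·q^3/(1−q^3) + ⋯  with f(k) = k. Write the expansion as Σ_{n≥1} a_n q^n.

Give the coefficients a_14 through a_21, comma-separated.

d|14:{14,7,2,1}  Σf=14+7+2+1=24
n=15: 15·1 5·3 3·5 1·15  f→[15+5+3+1]=24
q^16  k|16↦f(k): 16:16 8:8 4:4 2:2 1:1  a_16=31
n=17: 1·17 17·1  f→[1+17]=18
d|18:{18,9,6,3,2,1}  Σf=18+9+6+3+2+1=39
n=19: 1·19 19·1  f→[1+19]=20
n=20: 1·20 2·10 4·5 5·4 10·2 20·1  f→[1+2+4+5+10+20]=42
q^21  k|21↦f(k): 1:1 3:3 7:7 21:21  a_21=32

24, 24, 31, 18, 39, 20, 42, 32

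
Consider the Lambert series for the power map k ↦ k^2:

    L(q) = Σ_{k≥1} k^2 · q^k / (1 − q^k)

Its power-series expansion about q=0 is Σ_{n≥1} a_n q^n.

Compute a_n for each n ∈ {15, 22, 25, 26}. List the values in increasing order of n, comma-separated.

260, 610, 651, 850

[q^15] f(1)=1,f(3)=9,f(5)=25,f(15)=225 ⇒ 260
[q^22] f(22)=484,f(11)=121,f(2)=4,f(1)=1 ⇒ 610
d|25:{1,5,25}  Σf=1+25+625=651
n=26: 1·26 2·13 13·2 26·1  f→[1+4+169+676]=850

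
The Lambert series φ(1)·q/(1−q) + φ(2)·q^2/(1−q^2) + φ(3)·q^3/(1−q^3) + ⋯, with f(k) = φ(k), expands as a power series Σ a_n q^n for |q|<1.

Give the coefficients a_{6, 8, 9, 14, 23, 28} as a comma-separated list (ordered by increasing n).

n=6: 1·6 2·3 3·2 6·1  φ→[1+1+2+2]=6
[q^8] φ(8)=4,φ(4)=2,φ(2)=1,φ(1)=1 ⇒ 8
[q^9] φ(9)=6,φ(3)=2,φ(1)=1 ⇒ 9
d|14:{1,2,7,14}  Σφ=1+1+6+6=14
[q^23] φ(1)=1,φ(23)=22 ⇒ 23
q^28  k|28↦φ(k): 1:1 2:1 4:2 7:6 14:6 28:12  a_28=28

6, 8, 9, 14, 23, 28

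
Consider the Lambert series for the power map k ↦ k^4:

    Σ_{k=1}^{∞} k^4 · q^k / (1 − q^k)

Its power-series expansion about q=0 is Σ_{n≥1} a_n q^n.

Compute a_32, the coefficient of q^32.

a_32 = 1118481

q^32  k|32↦f(k): 1:1 2:16 4:256 8:4096 16:65536 32:1048576  a_32=1118481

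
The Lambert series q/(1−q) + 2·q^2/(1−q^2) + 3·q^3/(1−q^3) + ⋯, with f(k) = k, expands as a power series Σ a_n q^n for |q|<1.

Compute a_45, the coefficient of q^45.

a_45 = 78

d|45:{1,3,5,9,15,45}  Σf=1+3+5+9+15+45=78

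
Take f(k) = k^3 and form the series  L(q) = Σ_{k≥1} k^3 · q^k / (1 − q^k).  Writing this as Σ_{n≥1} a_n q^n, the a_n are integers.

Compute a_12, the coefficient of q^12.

n=12: 1·12 2·6 3·4 4·3 6·2 12·1  f→[1+8+27+64+216+1728]=2044

a_12 = 2044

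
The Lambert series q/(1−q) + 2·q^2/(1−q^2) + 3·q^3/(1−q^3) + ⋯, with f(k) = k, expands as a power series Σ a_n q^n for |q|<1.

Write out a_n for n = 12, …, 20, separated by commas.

n=12: 1·12 2·6 3·4 4·3 6·2 12·1  f→[1+2+3+4+6+12]=28
d|13:{13,1}  Σf=13+1=14
n=14: 14·1 7·2 2·7 1·14  f→[14+7+2+1]=24
[q^15] f(1)=1,f(3)=3,f(5)=5,f(15)=15 ⇒ 24
q^16  k|16↦f(k): 16:16 8:8 4:4 2:2 1:1  a_16=31
q^17  k|17↦f(k): 1:1 17:17  a_17=18
d|18:{1,2,3,6,9,18}  Σf=1+2+3+6+9+18=39
d|19:{1,19}  Σf=1+19=20
n=20: 20·1 10·2 5·4 4·5 2·10 1·20  f→[20+10+5+4+2+1]=42

28, 14, 24, 24, 31, 18, 39, 20, 42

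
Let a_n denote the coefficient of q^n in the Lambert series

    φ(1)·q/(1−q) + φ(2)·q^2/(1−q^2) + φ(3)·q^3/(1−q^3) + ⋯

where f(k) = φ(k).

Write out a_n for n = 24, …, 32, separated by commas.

d|24:{24,12,8,6,4,3,2,1}  Σφ=8+4+4+2+2+2+1+1=24
[q^25] φ(25)=20,φ(5)=4,φ(1)=1 ⇒ 25
n=26: 26·1 13·2 2·13 1·26  φ→[12+12+1+1]=26
n=27: 1·27 3·9 9·3 27·1  φ→[1+2+6+18]=27
d|28:{28,14,7,4,2,1}  Σφ=12+6+6+2+1+1=28
d|29:{29,1}  Σφ=28+1=29
[q^30] φ(30)=8,φ(15)=8,φ(10)=4,φ(6)=2,φ(5)=4,φ(3)=2,φ(2)=1,φ(1)=1 ⇒ 30
[q^31] φ(1)=1,φ(31)=30 ⇒ 31
n=32: 32·1 16·2 8·4 4·8 2·16 1·32  φ→[16+8+4+2+1+1]=32

24, 25, 26, 27, 28, 29, 30, 31, 32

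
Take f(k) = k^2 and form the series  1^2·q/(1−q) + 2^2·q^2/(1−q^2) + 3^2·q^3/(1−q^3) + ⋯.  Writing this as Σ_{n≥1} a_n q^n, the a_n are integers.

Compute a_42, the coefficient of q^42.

q^42  k|42↦f(k): 42:1764 21:441 14:196 7:49 6:36 3:9 2:4 1:1  a_42=2500

a_42 = 2500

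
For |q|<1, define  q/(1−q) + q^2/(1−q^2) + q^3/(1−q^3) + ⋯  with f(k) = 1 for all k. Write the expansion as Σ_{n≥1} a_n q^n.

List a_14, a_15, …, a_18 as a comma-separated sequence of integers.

4, 4, 5, 2, 6

n=14: 14·1 7·2 2·7 1·14  f→[1+1+1+1]=4
d|15:{15,5,3,1}  Σf=1+1+1+1=4
q^16  k|16↦f(k): 1:1 2:1 4:1 8:1 16:1  a_16=5
q^17  k|17↦f(k): 1:1 17:1  a_17=2
q^18  k|18↦f(k): 18:1 9:1 6:1 3:1 2:1 1:1  a_18=6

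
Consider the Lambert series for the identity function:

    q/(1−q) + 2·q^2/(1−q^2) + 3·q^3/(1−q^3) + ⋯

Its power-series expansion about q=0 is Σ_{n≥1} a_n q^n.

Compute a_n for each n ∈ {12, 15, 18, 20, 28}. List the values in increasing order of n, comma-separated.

q^12  k|12↦f(k): 12:12 6:6 4:4 3:3 2:2 1:1  a_12=28
[q^15] f(1)=1,f(3)=3,f(5)=5,f(15)=15 ⇒ 24
n=18: 1·18 2·9 3·6 6·3 9·2 18·1  f→[1+2+3+6+9+18]=39
n=20: 20·1 10·2 5·4 4·5 2·10 1·20  f→[20+10+5+4+2+1]=42
q^28  k|28↦f(k): 1:1 2:2 4:4 7:7 14:14 28:28  a_28=56

28, 24, 39, 42, 56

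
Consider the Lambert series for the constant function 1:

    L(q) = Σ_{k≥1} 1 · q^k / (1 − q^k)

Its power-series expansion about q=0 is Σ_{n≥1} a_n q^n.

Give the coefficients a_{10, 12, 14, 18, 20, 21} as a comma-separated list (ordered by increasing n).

4, 6, 4, 6, 6, 4

[q^10] f(1)=1,f(2)=1,f(5)=1,f(10)=1 ⇒ 4
[q^12] f(1)=1,f(2)=1,f(3)=1,f(4)=1,f(6)=1,f(12)=1 ⇒ 6
d|14:{14,7,2,1}  Σf=1+1+1+1=4
[q^18] f(1)=1,f(2)=1,f(3)=1,f(6)=1,f(9)=1,f(18)=1 ⇒ 6
q^20  k|20↦f(k): 20:1 10:1 5:1 4:1 2:1 1:1  a_20=6
[q^21] f(21)=1,f(7)=1,f(3)=1,f(1)=1 ⇒ 4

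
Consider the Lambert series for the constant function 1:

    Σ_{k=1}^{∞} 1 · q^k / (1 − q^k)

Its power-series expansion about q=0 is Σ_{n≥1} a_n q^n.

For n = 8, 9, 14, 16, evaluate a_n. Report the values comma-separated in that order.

4, 3, 4, 5

d|8:{8,4,2,1}  Σf=1+1+1+1=4
[q^9] f(1)=1,f(3)=1,f(9)=1 ⇒ 3
n=14: 14·1 7·2 2·7 1·14  f→[1+1+1+1]=4
d|16:{1,2,4,8,16}  Σf=1+1+1+1+1=5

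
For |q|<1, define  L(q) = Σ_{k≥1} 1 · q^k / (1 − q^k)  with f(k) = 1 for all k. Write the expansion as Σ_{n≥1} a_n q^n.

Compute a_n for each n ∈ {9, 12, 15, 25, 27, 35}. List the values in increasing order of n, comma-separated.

d|9:{9,3,1}  Σf=1+1+1=3
[q^12] f(12)=1,f(6)=1,f(4)=1,f(3)=1,f(2)=1,f(1)=1 ⇒ 6
d|15:{15,5,3,1}  Σf=1+1+1+1=4
n=25: 1·25 5·5 25·1  f→[1+1+1]=3
n=27: 27·1 9·3 3·9 1·27  f→[1+1+1+1]=4
[q^35] f(1)=1,f(5)=1,f(7)=1,f(35)=1 ⇒ 4

3, 6, 4, 3, 4, 4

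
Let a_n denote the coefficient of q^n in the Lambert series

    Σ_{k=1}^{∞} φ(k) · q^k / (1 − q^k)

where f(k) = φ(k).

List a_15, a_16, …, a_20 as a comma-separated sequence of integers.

q^15  k|15↦φ(k): 1:1 3:2 5:4 15:8  a_15=15
[q^16] φ(16)=8,φ(8)=4,φ(4)=2,φ(2)=1,φ(1)=1 ⇒ 16
[q^17] φ(1)=1,φ(17)=16 ⇒ 17
[q^18] φ(1)=1,φ(2)=1,φ(3)=2,φ(6)=2,φ(9)=6,φ(18)=6 ⇒ 18
[q^19] φ(1)=1,φ(19)=18 ⇒ 19
[q^20] φ(20)=8,φ(10)=4,φ(5)=4,φ(4)=2,φ(2)=1,φ(1)=1 ⇒ 20

15, 16, 17, 18, 19, 20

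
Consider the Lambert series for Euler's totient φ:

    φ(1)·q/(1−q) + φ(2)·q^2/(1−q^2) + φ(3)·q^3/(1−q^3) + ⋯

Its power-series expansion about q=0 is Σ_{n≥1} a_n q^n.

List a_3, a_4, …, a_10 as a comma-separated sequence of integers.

q^3  k|3↦φ(k): 3:2 1:1  a_3=3
d|4:{1,2,4}  Σφ=1+1+2=4
[q^5] φ(5)=4,φ(1)=1 ⇒ 5
n=6: 1·6 2·3 3·2 6·1  φ→[1+1+2+2]=6
[q^7] φ(7)=6,φ(1)=1 ⇒ 7
[q^8] φ(1)=1,φ(2)=1,φ(4)=2,φ(8)=4 ⇒ 8
n=9: 1·9 3·3 9·1  φ→[1+2+6]=9
n=10: 10·1 5·2 2·5 1·10  φ→[4+4+1+1]=10

3, 4, 5, 6, 7, 8, 9, 10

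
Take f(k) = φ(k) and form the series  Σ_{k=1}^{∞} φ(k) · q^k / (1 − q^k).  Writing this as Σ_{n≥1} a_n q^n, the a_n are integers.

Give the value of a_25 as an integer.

n=25: 25·1 5·5 1·25  φ→[20+4+1]=25

a_25 = 25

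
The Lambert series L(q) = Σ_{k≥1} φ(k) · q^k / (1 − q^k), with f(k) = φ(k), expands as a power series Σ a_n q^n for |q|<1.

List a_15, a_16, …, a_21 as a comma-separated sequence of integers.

n=15: 15·1 5·3 3·5 1·15  φ→[8+4+2+1]=15
[q^16] φ(1)=1,φ(2)=1,φ(4)=2,φ(8)=4,φ(16)=8 ⇒ 16
d|17:{17,1}  Σφ=16+1=17
q^18  k|18↦φ(k): 1:1 2:1 3:2 6:2 9:6 18:6  a_18=18
q^19  k|19↦φ(k): 1:1 19:18  a_19=19
[q^20] φ(1)=1,φ(2)=1,φ(4)=2,φ(5)=4,φ(10)=4,φ(20)=8 ⇒ 20
q^21  k|21↦φ(k): 21:12 7:6 3:2 1:1  a_21=21

15, 16, 17, 18, 19, 20, 21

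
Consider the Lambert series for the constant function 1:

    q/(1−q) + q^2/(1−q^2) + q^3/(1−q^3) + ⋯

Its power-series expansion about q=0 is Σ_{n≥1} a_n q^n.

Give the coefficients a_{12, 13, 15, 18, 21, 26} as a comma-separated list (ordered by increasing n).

d|12:{1,2,3,4,6,12}  Σf=1+1+1+1+1+1=6
d|13:{13,1}  Σf=1+1=2
d|15:{1,3,5,15}  Σf=1+1+1+1=4
q^18  k|18↦f(k): 1:1 2:1 3:1 6:1 9:1 18:1  a_18=6
n=21: 1·21 3·7 7·3 21·1  f→[1+1+1+1]=4
[q^26] f(1)=1,f(2)=1,f(13)=1,f(26)=1 ⇒ 4

6, 2, 4, 6, 4, 4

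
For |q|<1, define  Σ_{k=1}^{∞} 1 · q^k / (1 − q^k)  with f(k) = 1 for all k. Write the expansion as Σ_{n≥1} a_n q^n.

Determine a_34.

d|34:{34,17,2,1}  Σf=1+1+1+1=4

a_34 = 4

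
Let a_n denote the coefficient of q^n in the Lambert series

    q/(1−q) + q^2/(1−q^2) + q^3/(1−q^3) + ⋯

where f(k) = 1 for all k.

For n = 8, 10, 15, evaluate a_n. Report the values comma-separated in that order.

q^8  k|8↦f(k): 1:1 2:1 4:1 8:1  a_8=4
d|10:{10,5,2,1}  Σf=1+1+1+1=4
n=15: 15·1 5·3 3·5 1·15  f→[1+1+1+1]=4

4, 4, 4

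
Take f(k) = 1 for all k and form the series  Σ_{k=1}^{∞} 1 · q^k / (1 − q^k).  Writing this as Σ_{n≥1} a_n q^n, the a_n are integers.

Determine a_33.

a_33 = 4

n=33: 1·33 3·11 11·3 33·1  f→[1+1+1+1]=4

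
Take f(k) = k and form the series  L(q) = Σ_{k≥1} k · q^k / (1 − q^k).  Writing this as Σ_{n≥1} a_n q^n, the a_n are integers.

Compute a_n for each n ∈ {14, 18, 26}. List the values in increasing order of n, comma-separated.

24, 39, 42

d|14:{1,2,7,14}  Σf=1+2+7+14=24
[q^18] f(18)=18,f(9)=9,f(6)=6,f(3)=3,f(2)=2,f(1)=1 ⇒ 39
[q^26] f(26)=26,f(13)=13,f(2)=2,f(1)=1 ⇒ 42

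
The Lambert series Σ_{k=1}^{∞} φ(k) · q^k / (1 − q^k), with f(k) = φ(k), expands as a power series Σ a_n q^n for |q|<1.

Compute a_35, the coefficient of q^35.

q^35  k|35↦φ(k): 1:1 5:4 7:6 35:24  a_35=35

a_35 = 35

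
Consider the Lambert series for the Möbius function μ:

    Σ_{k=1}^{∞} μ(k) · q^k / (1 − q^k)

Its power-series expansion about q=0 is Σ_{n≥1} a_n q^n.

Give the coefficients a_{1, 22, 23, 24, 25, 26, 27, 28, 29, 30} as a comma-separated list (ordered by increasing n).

1, 0, 0, 0, 0, 0, 0, 0, 0, 0

n=1: 1·1  μ→[1]=1
d|22:{22,11,2,1}  Σμ=1+(-1)+(-1)+1=0
[q^23] μ(23)=-1,μ(1)=1 ⇒ 0
q^24  k|24↦μ(k): 24:0 12:0 8:0 6:1 4:0 3:-1 2:-1 1:1  a_24=0
d|25:{1,5,25}  Σμ=1+(-1)+0=0
n=26: 1·26 2·13 13·2 26·1  μ→[1+(-1)+(-1)+1]=0
q^27  k|27↦μ(k): 1:1 3:-1 9:0 27:0  a_27=0
[q^28] μ(28)=0,μ(14)=1,μ(7)=-1,μ(4)=0,μ(2)=-1,μ(1)=1 ⇒ 0
[q^29] μ(29)=-1,μ(1)=1 ⇒ 0
d|30:{1,2,3,5,6,10,15,30}  Σμ=1+(-1)+(-1)+(-1)+1+1+1+(-1)=0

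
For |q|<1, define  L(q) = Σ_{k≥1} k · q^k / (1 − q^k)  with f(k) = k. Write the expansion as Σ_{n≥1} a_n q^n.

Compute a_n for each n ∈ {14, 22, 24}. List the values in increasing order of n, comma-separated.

[q^14] f(1)=1,f(2)=2,f(7)=7,f(14)=14 ⇒ 24
[q^22] f(1)=1,f(2)=2,f(11)=11,f(22)=22 ⇒ 36
[q^24] f(1)=1,f(2)=2,f(3)=3,f(4)=4,f(6)=6,f(8)=8,f(12)=12,f(24)=24 ⇒ 60

24, 36, 60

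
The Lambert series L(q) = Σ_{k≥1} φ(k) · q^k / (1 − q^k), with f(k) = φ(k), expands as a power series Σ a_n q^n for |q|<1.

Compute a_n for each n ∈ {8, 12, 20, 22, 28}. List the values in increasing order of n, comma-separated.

[q^8] φ(8)=4,φ(4)=2,φ(2)=1,φ(1)=1 ⇒ 8
n=12: 12·1 6·2 4·3 3·4 2·6 1·12  φ→[4+2+2+2+1+1]=12
d|20:{1,2,4,5,10,20}  Σφ=1+1+2+4+4+8=20
d|22:{22,11,2,1}  Σφ=10+10+1+1=22
q^28  k|28↦φ(k): 28:12 14:6 7:6 4:2 2:1 1:1  a_28=28

8, 12, 20, 22, 28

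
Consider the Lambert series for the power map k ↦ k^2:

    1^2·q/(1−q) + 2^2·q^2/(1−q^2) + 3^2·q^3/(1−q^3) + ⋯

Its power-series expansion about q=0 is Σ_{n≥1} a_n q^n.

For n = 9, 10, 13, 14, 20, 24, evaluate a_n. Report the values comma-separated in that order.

q^9  k|9↦f(k): 9:81 3:9 1:1  a_9=91
n=10: 10·1 5·2 2·5 1·10  f→[100+25+4+1]=130
d|13:{1,13}  Σf=1+169=170
n=14: 14·1 7·2 2·7 1·14  f→[196+49+4+1]=250
q^20  k|20↦f(k): 20:400 10:100 5:25 4:16 2:4 1:1  a_20=546
q^24  k|24↦f(k): 24:576 12:144 8:64 6:36 4:16 3:9 2:4 1:1  a_24=850

91, 130, 170, 250, 546, 850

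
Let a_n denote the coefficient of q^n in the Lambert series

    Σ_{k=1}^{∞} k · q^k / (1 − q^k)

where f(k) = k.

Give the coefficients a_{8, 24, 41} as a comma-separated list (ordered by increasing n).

d|8:{1,2,4,8}  Σf=1+2+4+8=15
[q^24] f(24)=24,f(12)=12,f(8)=8,f(6)=6,f(4)=4,f(3)=3,f(2)=2,f(1)=1 ⇒ 60
n=41: 41·1 1·41  f→[41+1]=42

15, 60, 42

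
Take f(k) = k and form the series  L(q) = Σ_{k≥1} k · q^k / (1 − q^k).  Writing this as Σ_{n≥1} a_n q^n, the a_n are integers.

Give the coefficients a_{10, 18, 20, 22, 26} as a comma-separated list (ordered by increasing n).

d|10:{1,2,5,10}  Σf=1+2+5+10=18
n=18: 1·18 2·9 3·6 6·3 9·2 18·1  f→[1+2+3+6+9+18]=39
q^20  k|20↦f(k): 1:1 2:2 4:4 5:5 10:10 20:20  a_20=42
n=22: 1·22 2·11 11·2 22·1  f→[1+2+11+22]=36
d|26:{26,13,2,1}  Σf=26+13+2+1=42

18, 39, 42, 36, 42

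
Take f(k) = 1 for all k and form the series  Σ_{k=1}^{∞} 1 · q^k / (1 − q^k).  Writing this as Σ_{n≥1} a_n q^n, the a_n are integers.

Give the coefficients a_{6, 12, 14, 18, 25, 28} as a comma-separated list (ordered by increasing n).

[q^6] f(1)=1,f(2)=1,f(3)=1,f(6)=1 ⇒ 4
[q^12] f(1)=1,f(2)=1,f(3)=1,f(4)=1,f(6)=1,f(12)=1 ⇒ 6
[q^14] f(1)=1,f(2)=1,f(7)=1,f(14)=1 ⇒ 4
q^18  k|18↦f(k): 18:1 9:1 6:1 3:1 2:1 1:1  a_18=6
n=25: 25·1 5·5 1·25  f→[1+1+1]=3
q^28  k|28↦f(k): 1:1 2:1 4:1 7:1 14:1 28:1  a_28=6

4, 6, 4, 6, 3, 6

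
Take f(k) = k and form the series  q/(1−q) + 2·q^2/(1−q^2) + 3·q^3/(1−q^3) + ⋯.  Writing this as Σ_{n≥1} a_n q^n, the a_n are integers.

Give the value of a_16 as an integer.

q^16  k|16↦f(k): 1:1 2:2 4:4 8:8 16:16  a_16=31

a_16 = 31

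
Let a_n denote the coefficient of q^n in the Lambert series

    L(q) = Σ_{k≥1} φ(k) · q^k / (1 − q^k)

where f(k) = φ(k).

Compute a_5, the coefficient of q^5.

[q^5] φ(5)=4,φ(1)=1 ⇒ 5

a_5 = 5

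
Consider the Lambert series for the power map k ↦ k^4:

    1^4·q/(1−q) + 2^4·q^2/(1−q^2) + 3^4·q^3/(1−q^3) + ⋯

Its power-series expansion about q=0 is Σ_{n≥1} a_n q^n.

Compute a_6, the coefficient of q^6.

a_6 = 1394

d|6:{1,2,3,6}  Σf=1+16+81+1296=1394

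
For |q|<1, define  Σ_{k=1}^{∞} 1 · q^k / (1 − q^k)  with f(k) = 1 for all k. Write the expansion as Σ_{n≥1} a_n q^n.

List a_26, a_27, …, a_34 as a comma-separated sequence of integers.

n=26: 1·26 2·13 13·2 26·1  f→[1+1+1+1]=4
q^27  k|27↦f(k): 1:1 3:1 9:1 27:1  a_27=4
[q^28] f(28)=1,f(14)=1,f(7)=1,f(4)=1,f(2)=1,f(1)=1 ⇒ 6
d|29:{1,29}  Σf=1+1=2
q^30  k|30↦f(k): 30:1 15:1 10:1 6:1 5:1 3:1 2:1 1:1  a_30=8
q^31  k|31↦f(k): 31:1 1:1  a_31=2
q^32  k|32↦f(k): 32:1 16:1 8:1 4:1 2:1 1:1  a_32=6
d|33:{1,3,11,33}  Σf=1+1+1+1=4
q^34  k|34↦f(k): 34:1 17:1 2:1 1:1  a_34=4

4, 4, 6, 2, 8, 2, 6, 4, 4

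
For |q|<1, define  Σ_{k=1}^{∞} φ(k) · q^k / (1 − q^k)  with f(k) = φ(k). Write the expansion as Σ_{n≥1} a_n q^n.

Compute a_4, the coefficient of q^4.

n=4: 4·1 2·2 1·4  φ→[2+1+1]=4

a_4 = 4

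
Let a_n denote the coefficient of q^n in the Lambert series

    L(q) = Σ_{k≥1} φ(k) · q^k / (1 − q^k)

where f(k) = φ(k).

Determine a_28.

[q^28] φ(28)=12,φ(14)=6,φ(7)=6,φ(4)=2,φ(2)=1,φ(1)=1 ⇒ 28

a_28 = 28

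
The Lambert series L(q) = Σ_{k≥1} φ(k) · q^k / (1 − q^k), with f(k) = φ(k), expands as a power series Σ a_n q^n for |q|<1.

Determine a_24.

n=24: 24·1 12·2 8·3 6·4 4·6 3·8 2·12 1·24  φ→[8+4+4+2+2+2+1+1]=24

a_24 = 24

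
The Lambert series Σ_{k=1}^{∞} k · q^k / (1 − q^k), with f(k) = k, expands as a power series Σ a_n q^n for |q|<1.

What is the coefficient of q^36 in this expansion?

a_36 = 91

n=36: 1·36 2·18 3·12 4·9 6·6 9·4 12·3 18·2 36·1  f→[1+2+3+4+6+9+12+18+36]=91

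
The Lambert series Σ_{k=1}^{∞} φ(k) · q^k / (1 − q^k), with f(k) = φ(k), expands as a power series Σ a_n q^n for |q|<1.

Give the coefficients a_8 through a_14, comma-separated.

n=8: 1·8 2·4 4·2 8·1  φ→[1+1+2+4]=8
q^9  k|9↦φ(k): 9:6 3:2 1:1  a_9=9
n=10: 10·1 5·2 2·5 1·10  φ→[4+4+1+1]=10
d|11:{11,1}  Σφ=10+1=11
d|12:{12,6,4,3,2,1}  Σφ=4+2+2+2+1+1=12
[q^13] φ(13)=12,φ(1)=1 ⇒ 13
d|14:{1,2,7,14}  Σφ=1+1+6+6=14

8, 9, 10, 11, 12, 13, 14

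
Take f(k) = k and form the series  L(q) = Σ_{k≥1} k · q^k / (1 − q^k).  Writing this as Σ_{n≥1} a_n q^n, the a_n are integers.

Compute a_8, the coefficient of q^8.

a_8 = 15

n=8: 8·1 4·2 2·4 1·8  f→[8+4+2+1]=15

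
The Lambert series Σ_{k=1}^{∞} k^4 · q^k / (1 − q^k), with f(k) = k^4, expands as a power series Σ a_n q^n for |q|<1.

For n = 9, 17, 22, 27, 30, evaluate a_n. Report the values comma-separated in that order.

6643, 83522, 248914, 538084, 872644

d|9:{1,3,9}  Σf=1+81+6561=6643
[q^17] f(1)=1,f(17)=83521 ⇒ 83522
n=22: 22·1 11·2 2·11 1·22  f→[234256+14641+16+1]=248914
d|27:{1,3,9,27}  Σf=1+81+6561+531441=538084
d|30:{1,2,3,5,6,10,15,30}  Σf=1+16+81+625+1296+10000+50625+810000=872644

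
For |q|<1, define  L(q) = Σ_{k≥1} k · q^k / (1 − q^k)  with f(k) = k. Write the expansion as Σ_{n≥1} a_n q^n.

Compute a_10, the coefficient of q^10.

q^10  k|10↦f(k): 10:10 5:5 2:2 1:1  a_10=18

a_10 = 18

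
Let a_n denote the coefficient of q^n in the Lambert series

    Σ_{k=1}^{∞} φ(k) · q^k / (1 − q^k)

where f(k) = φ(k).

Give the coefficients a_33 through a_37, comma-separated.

q^33  k|33↦φ(k): 33:20 11:10 3:2 1:1  a_33=33
n=34: 34·1 17·2 2·17 1·34  φ→[16+16+1+1]=34
q^35  k|35↦φ(k): 1:1 5:4 7:6 35:24  a_35=35
[q^36] φ(36)=12,φ(18)=6,φ(12)=4,φ(9)=6,φ(6)=2,φ(4)=2,φ(3)=2,φ(2)=1,φ(1)=1 ⇒ 36
n=37: 37·1 1·37  φ→[36+1]=37

33, 34, 35, 36, 37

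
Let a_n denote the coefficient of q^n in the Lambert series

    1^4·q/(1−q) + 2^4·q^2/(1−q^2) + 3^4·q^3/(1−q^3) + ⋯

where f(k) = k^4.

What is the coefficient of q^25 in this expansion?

n=25: 25·1 5·5 1·25  f→[390625+625+1]=391251

a_25 = 391251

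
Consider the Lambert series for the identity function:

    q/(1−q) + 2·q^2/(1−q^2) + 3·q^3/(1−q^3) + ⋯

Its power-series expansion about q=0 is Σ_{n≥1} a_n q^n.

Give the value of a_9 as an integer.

a_9 = 13

[q^9] f(9)=9,f(3)=3,f(1)=1 ⇒ 13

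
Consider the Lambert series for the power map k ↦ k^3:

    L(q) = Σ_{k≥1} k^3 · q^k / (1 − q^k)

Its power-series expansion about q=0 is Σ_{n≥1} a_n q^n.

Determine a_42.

q^42  k|42↦f(k): 1:1 2:8 3:27 6:216 7:343 14:2744 21:9261 42:74088  a_42=86688

a_42 = 86688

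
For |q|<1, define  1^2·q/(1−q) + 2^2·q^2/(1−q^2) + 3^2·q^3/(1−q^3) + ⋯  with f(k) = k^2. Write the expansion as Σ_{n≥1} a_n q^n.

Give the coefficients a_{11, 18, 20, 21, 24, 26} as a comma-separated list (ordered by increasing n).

n=11: 11·1 1·11  f→[121+1]=122
d|18:{18,9,6,3,2,1}  Σf=324+81+36+9+4+1=455
n=20: 1·20 2·10 4·5 5·4 10·2 20·1  f→[1+4+16+25+100+400]=546
[q^21] f(1)=1,f(3)=9,f(7)=49,f(21)=441 ⇒ 500
q^24  k|24↦f(k): 1:1 2:4 3:9 4:16 6:36 8:64 12:144 24:576  a_24=850
[q^26] f(26)=676,f(13)=169,f(2)=4,f(1)=1 ⇒ 850

122, 455, 546, 500, 850, 850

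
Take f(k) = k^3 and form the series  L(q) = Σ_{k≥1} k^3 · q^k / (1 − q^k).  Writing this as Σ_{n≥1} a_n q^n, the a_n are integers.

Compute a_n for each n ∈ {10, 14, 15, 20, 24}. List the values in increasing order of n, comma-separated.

q^10  k|10↦f(k): 1:1 2:8 5:125 10:1000  a_10=1134
n=14: 1·14 2·7 7·2 14·1  f→[1+8+343+2744]=3096
d|15:{1,3,5,15}  Σf=1+27+125+3375=3528
[q^20] f(20)=8000,f(10)=1000,f(5)=125,f(4)=64,f(2)=8,f(1)=1 ⇒ 9198
[q^24] f(24)=13824,f(12)=1728,f(8)=512,f(6)=216,f(4)=64,f(3)=27,f(2)=8,f(1)=1 ⇒ 16380

1134, 3096, 3528, 9198, 16380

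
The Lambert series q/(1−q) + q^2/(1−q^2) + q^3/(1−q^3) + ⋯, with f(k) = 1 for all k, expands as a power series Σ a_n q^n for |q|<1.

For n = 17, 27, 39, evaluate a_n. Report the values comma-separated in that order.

2, 4, 4

q^17  k|17↦f(k): 17:1 1:1  a_17=2
d|27:{27,9,3,1}  Σf=1+1+1+1=4
q^39  k|39↦f(k): 39:1 13:1 3:1 1:1  a_39=4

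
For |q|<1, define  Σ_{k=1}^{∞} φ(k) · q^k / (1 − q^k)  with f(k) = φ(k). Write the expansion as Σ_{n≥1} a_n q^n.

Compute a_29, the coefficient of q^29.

[q^29] φ(1)=1,φ(29)=28 ⇒ 29

a_29 = 29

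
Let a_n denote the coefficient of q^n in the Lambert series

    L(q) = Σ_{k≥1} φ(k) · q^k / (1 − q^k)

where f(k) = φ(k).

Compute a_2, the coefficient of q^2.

[q^2] φ(2)=1,φ(1)=1 ⇒ 2

a_2 = 2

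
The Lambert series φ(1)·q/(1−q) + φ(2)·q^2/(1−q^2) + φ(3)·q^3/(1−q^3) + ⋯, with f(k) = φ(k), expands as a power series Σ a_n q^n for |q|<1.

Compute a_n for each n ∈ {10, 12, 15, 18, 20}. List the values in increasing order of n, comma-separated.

n=10: 1·10 2·5 5·2 10·1  φ→[1+1+4+4]=10
q^12  k|12↦φ(k): 1:1 2:1 3:2 4:2 6:2 12:4  a_12=12
q^15  k|15↦φ(k): 15:8 5:4 3:2 1:1  a_15=15
n=18: 1·18 2·9 3·6 6·3 9·2 18·1  φ→[1+1+2+2+6+6]=18
[q^20] φ(20)=8,φ(10)=4,φ(5)=4,φ(4)=2,φ(2)=1,φ(1)=1 ⇒ 20

10, 12, 15, 18, 20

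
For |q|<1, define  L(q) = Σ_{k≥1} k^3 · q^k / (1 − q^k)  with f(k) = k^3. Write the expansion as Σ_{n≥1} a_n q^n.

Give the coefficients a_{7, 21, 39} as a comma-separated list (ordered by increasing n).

344, 9632, 61544

n=7: 1·7 7·1  f→[1+343]=344
q^21  k|21↦f(k): 1:1 3:27 7:343 21:9261  a_21=9632
d|39:{1,3,13,39}  Σf=1+27+2197+59319=61544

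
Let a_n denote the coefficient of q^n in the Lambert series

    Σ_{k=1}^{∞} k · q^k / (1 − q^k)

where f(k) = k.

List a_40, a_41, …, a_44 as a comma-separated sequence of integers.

90, 42, 96, 44, 84

[q^40] f(40)=40,f(20)=20,f(10)=10,f(8)=8,f(5)=5,f(4)=4,f(2)=2,f(1)=1 ⇒ 90
n=41: 1·41 41·1  f→[1+41]=42
n=42: 42·1 21·2 14·3 7·6 6·7 3·14 2·21 1·42  f→[42+21+14+7+6+3+2+1]=96
d|43:{43,1}  Σf=43+1=44
[q^44] f(44)=44,f(22)=22,f(11)=11,f(4)=4,f(2)=2,f(1)=1 ⇒ 84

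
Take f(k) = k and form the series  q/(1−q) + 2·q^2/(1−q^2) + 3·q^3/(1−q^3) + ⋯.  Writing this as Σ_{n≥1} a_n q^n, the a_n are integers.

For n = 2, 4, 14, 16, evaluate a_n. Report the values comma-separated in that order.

3, 7, 24, 31

n=2: 2·1 1·2  f→[2+1]=3
n=4: 4·1 2·2 1·4  f→[4+2+1]=7
d|14:{14,7,2,1}  Σf=14+7+2+1=24
d|16:{16,8,4,2,1}  Σf=16+8+4+2+1=31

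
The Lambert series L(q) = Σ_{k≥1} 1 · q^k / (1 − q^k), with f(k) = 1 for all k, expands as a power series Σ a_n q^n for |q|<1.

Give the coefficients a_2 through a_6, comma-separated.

2, 2, 3, 2, 4

[q^2] f(1)=1,f(2)=1 ⇒ 2
n=3: 1·3 3·1  f→[1+1]=2
n=4: 4·1 2·2 1·4  f→[1+1+1]=3
n=5: 1·5 5·1  f→[1+1]=2
[q^6] f(1)=1,f(2)=1,f(3)=1,f(6)=1 ⇒ 4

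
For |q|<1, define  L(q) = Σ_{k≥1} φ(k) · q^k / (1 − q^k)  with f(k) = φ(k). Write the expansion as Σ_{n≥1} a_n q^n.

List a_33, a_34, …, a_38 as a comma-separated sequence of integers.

[q^33] φ(1)=1,φ(3)=2,φ(11)=10,φ(33)=20 ⇒ 33
d|34:{1,2,17,34}  Σφ=1+1+16+16=34
[q^35] φ(35)=24,φ(7)=6,φ(5)=4,φ(1)=1 ⇒ 35
[q^36] φ(1)=1,φ(2)=1,φ(3)=2,φ(4)=2,φ(6)=2,φ(9)=6,φ(12)=4,φ(18)=6,φ(36)=12 ⇒ 36
d|37:{1,37}  Σφ=1+36=37
q^38  k|38↦φ(k): 38:18 19:18 2:1 1:1  a_38=38

33, 34, 35, 36, 37, 38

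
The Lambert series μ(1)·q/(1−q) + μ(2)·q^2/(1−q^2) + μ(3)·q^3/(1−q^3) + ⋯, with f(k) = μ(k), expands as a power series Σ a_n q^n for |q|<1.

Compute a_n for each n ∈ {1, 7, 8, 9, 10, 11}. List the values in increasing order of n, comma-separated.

d|1:{1}  Σμ=1=1
[q^7] μ(1)=1,μ(7)=-1 ⇒ 0
[q^8] μ(8)=0,μ(4)=0,μ(2)=-1,μ(1)=1 ⇒ 0
q^9  k|9↦μ(k): 9:0 3:-1 1:1  a_9=0
q^10  k|10↦μ(k): 10:1 5:-1 2:-1 1:1  a_10=0
n=11: 1·11 11·1  μ→[1+(-1)]=0

1, 0, 0, 0, 0, 0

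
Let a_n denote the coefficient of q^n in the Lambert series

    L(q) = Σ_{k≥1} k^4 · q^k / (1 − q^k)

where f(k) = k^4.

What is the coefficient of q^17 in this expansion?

a_17 = 83522

q^17  k|17↦f(k): 1:1 17:83521  a_17=83522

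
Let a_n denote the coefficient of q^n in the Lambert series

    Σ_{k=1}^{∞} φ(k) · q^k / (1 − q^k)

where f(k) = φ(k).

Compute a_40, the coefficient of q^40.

[q^40] φ(40)=16,φ(20)=8,φ(10)=4,φ(8)=4,φ(5)=4,φ(4)=2,φ(2)=1,φ(1)=1 ⇒ 40

a_40 = 40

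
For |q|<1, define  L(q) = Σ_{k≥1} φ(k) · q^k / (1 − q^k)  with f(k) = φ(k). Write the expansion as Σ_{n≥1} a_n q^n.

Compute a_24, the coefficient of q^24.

[q^24] φ(1)=1,φ(2)=1,φ(3)=2,φ(4)=2,φ(6)=2,φ(8)=4,φ(12)=4,φ(24)=8 ⇒ 24

a_24 = 24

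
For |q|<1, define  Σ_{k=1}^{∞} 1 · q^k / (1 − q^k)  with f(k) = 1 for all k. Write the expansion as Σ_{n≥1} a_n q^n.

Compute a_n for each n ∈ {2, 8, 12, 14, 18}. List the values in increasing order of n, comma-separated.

2, 4, 6, 4, 6

n=2: 1·2 2·1  f→[1+1]=2
d|8:{1,2,4,8}  Σf=1+1+1+1=4
q^12  k|12↦f(k): 1:1 2:1 3:1 4:1 6:1 12:1  a_12=6
q^14  k|14↦f(k): 14:1 7:1 2:1 1:1  a_14=4
q^18  k|18↦f(k): 1:1 2:1 3:1 6:1 9:1 18:1  a_18=6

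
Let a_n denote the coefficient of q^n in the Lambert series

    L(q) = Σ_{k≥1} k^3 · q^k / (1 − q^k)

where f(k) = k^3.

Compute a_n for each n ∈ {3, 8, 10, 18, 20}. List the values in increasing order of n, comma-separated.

28, 585, 1134, 6813, 9198

d|3:{1,3}  Σf=1+27=28
q^8  k|8↦f(k): 1:1 2:8 4:64 8:512  a_8=585
q^10  k|10↦f(k): 10:1000 5:125 2:8 1:1  a_10=1134
n=18: 1·18 2·9 3·6 6·3 9·2 18·1  f→[1+8+27+216+729+5832]=6813
n=20: 1·20 2·10 4·5 5·4 10·2 20·1  f→[1+8+64+125+1000+8000]=9198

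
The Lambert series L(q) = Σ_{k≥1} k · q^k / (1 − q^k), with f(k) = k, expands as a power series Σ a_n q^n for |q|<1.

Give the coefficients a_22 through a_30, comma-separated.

36, 24, 60, 31, 42, 40, 56, 30, 72

q^22  k|22↦f(k): 22:22 11:11 2:2 1:1  a_22=36
n=23: 1·23 23·1  f→[1+23]=24
n=24: 24·1 12·2 8·3 6·4 4·6 3·8 2·12 1·24  f→[24+12+8+6+4+3+2+1]=60
q^25  k|25↦f(k): 1:1 5:5 25:25  a_25=31
[q^26] f(1)=1,f(2)=2,f(13)=13,f(26)=26 ⇒ 42
d|27:{1,3,9,27}  Σf=1+3+9+27=40
q^28  k|28↦f(k): 1:1 2:2 4:4 7:7 14:14 28:28  a_28=56
d|29:{1,29}  Σf=1+29=30
d|30:{1,2,3,5,6,10,15,30}  Σf=1+2+3+5+6+10+15+30=72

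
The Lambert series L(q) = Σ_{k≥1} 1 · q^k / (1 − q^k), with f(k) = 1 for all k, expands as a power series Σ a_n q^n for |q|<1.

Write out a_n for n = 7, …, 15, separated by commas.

2, 4, 3, 4, 2, 6, 2, 4, 4

q^7  k|7↦f(k): 1:1 7:1  a_7=2
q^8  k|8↦f(k): 8:1 4:1 2:1 1:1  a_8=4
n=9: 1·9 3·3 9·1  f→[1+1+1]=3
q^10  k|10↦f(k): 1:1 2:1 5:1 10:1  a_10=4
[q^11] f(1)=1,f(11)=1 ⇒ 2
[q^12] f(1)=1,f(2)=1,f(3)=1,f(4)=1,f(6)=1,f(12)=1 ⇒ 6
[q^13] f(13)=1,f(1)=1 ⇒ 2
n=14: 1·14 2·7 7·2 14·1  f→[1+1+1+1]=4
[q^15] f(15)=1,f(5)=1,f(3)=1,f(1)=1 ⇒ 4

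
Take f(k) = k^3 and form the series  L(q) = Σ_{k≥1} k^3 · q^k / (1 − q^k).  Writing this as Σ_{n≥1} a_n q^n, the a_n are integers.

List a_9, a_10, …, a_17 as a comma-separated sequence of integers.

757, 1134, 1332, 2044, 2198, 3096, 3528, 4681, 4914

n=9: 1·9 3·3 9·1  f→[1+27+729]=757
[q^10] f(10)=1000,f(5)=125,f(2)=8,f(1)=1 ⇒ 1134
d|11:{1,11}  Σf=1+1331=1332
[q^12] f(12)=1728,f(6)=216,f(4)=64,f(3)=27,f(2)=8,f(1)=1 ⇒ 2044
[q^13] f(1)=1,f(13)=2197 ⇒ 2198
[q^14] f(1)=1,f(2)=8,f(7)=343,f(14)=2744 ⇒ 3096
q^15  k|15↦f(k): 15:3375 5:125 3:27 1:1  a_15=3528
q^16  k|16↦f(k): 16:4096 8:512 4:64 2:8 1:1  a_16=4681
n=17: 1·17 17·1  f→[1+4913]=4914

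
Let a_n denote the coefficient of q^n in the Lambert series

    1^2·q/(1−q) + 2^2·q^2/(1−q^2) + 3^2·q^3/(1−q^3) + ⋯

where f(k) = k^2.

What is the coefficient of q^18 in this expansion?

d|18:{18,9,6,3,2,1}  Σf=324+81+36+9+4+1=455

a_18 = 455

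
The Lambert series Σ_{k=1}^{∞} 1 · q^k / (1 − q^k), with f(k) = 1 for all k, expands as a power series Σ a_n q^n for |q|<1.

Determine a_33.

a_33 = 4

n=33: 1·33 3·11 11·3 33·1  f→[1+1+1+1]=4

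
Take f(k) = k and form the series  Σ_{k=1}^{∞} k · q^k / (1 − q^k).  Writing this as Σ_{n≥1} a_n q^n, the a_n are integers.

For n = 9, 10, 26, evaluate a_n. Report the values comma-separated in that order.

n=9: 9·1 3·3 1·9  f→[9+3+1]=13
d|10:{10,5,2,1}  Σf=10+5+2+1=18
[q^26] f(1)=1,f(2)=2,f(13)=13,f(26)=26 ⇒ 42

13, 18, 42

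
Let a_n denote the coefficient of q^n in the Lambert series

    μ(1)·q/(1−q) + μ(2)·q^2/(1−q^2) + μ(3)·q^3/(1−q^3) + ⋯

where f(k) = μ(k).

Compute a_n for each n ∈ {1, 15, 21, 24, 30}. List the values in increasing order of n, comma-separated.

1, 0, 0, 0, 0

n=1: 1·1  μ→[1]=1
d|15:{15,5,3,1}  Σμ=1+(-1)+(-1)+1=0
n=21: 21·1 7·3 3·7 1·21  μ→[1+(-1)+(-1)+1]=0
[q^24] μ(1)=1,μ(2)=-1,μ(3)=-1,μ(4)=0,μ(6)=1,μ(8)=0,μ(12)=0,μ(24)=0 ⇒ 0
d|30:{1,2,3,5,6,10,15,30}  Σμ=1+(-1)+(-1)+(-1)+1+1+1+(-1)=0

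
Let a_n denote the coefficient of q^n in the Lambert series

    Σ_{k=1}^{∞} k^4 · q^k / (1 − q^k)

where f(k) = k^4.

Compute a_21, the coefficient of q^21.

a_21 = 196964

[q^21] f(21)=194481,f(7)=2401,f(3)=81,f(1)=1 ⇒ 196964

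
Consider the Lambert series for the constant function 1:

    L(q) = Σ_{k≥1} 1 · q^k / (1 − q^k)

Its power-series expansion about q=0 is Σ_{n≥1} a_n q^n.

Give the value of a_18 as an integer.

a_18 = 6

[q^18] f(1)=1,f(2)=1,f(3)=1,f(6)=1,f(9)=1,f(18)=1 ⇒ 6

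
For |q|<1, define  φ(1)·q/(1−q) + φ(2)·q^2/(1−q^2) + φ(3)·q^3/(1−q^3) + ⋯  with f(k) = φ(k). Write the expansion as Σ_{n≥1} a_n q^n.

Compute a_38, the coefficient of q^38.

[q^38] φ(38)=18,φ(19)=18,φ(2)=1,φ(1)=1 ⇒ 38

a_38 = 38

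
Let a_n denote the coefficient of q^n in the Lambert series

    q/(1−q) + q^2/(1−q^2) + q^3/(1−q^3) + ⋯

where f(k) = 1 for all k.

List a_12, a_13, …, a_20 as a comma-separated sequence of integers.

6, 2, 4, 4, 5, 2, 6, 2, 6

n=12: 1·12 2·6 3·4 4·3 6·2 12·1  f→[1+1+1+1+1+1]=6
q^13  k|13↦f(k): 13:1 1:1  a_13=2
[q^14] f(1)=1,f(2)=1,f(7)=1,f(14)=1 ⇒ 4
n=15: 1·15 3·5 5·3 15·1  f→[1+1+1+1]=4
q^16  k|16↦f(k): 16:1 8:1 4:1 2:1 1:1  a_16=5
n=17: 17·1 1·17  f→[1+1]=2
d|18:{18,9,6,3,2,1}  Σf=1+1+1+1+1+1=6
[q^19] f(19)=1,f(1)=1 ⇒ 2
[q^20] f(20)=1,f(10)=1,f(5)=1,f(4)=1,f(2)=1,f(1)=1 ⇒ 6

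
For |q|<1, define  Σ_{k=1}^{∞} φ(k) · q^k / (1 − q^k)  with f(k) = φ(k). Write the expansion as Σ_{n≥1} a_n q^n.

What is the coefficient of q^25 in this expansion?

q^25  k|25↦φ(k): 25:20 5:4 1:1  a_25=25

a_25 = 25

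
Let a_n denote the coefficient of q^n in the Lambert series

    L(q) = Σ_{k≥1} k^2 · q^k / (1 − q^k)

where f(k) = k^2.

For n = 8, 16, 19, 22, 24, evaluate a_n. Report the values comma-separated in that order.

n=8: 1·8 2·4 4·2 8·1  f→[1+4+16+64]=85
n=16: 16·1 8·2 4·4 2·8 1·16  f→[256+64+16+4+1]=341
n=19: 1·19 19·1  f→[1+361]=362
q^22  k|22↦f(k): 1:1 2:4 11:121 22:484  a_22=610
d|24:{1,2,3,4,6,8,12,24}  Σf=1+4+9+16+36+64+144+576=850

85, 341, 362, 610, 850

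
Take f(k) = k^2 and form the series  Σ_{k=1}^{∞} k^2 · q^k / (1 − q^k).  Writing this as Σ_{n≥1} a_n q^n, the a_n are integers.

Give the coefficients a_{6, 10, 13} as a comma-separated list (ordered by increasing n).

50, 130, 170

n=6: 6·1 3·2 2·3 1·6  f→[36+9+4+1]=50
n=10: 10·1 5·2 2·5 1·10  f→[100+25+4+1]=130
n=13: 13·1 1·13  f→[169+1]=170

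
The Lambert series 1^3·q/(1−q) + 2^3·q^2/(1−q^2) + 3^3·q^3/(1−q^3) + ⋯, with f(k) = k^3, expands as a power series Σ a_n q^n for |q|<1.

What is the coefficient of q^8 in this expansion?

n=8: 8·1 4·2 2·4 1·8  f→[512+64+8+1]=585

a_8 = 585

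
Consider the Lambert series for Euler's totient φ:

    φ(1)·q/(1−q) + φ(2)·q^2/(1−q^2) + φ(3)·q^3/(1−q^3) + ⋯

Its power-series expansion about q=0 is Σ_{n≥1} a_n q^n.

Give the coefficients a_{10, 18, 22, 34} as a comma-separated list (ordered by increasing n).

q^10  k|10↦φ(k): 10:4 5:4 2:1 1:1  a_10=10
n=18: 18·1 9·2 6·3 3·6 2·9 1·18  φ→[6+6+2+2+1+1]=18
q^22  k|22↦φ(k): 1:1 2:1 11:10 22:10  a_22=22
[q^34] φ(34)=16,φ(17)=16,φ(2)=1,φ(1)=1 ⇒ 34

10, 18, 22, 34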